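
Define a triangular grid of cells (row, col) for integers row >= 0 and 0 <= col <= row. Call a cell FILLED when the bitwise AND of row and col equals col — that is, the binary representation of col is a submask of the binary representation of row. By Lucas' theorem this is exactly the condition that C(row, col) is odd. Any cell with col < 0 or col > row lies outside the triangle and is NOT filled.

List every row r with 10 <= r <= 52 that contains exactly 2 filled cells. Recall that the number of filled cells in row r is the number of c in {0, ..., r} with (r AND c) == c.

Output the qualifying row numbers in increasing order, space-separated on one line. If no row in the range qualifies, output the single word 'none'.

Row r has 2^popcount(r) filled cells, so we need popcount(r) = log2(2) = 1.
Scan r = 10..52 and keep those with exactly 1 one-bits:
r=10=1010 popcount=2 -> skip
r=11=1011 popcount=3 -> skip
r=12=1100 popcount=2 -> skip
r=13=1101 popcount=3 -> skip
r=14=1110 popcount=3 -> skip
r=15=1111 popcount=4 -> skip
r=16=10000 popcount=1 -> KEEP
r=17=10001 popcount=2 -> skip
r=18=10010 popcount=2 -> skip
r=19=10011 popcount=3 -> skip
r=20=10100 popcount=2 -> skip
r=21=10101 popcount=3 -> skip
r=22=10110 popcount=3 -> skip
r=23=10111 popcount=4 -> skip
r=24=11000 popcount=2 -> skip
r=25=11001 popcount=3 -> skip
r=26=11010 popcount=3 -> skip
r=27=11011 popcount=4 -> skip
r=28=11100 popcount=3 -> skip
r=29=11101 popcount=4 -> skip
r=30=11110 popcount=4 -> skip
r=31=11111 popcount=5 -> skip
r=32=100000 popcount=1 -> KEEP
r=33=100001 popcount=2 -> skip
r=34=100010 popcount=2 -> skip
r=35=100011 popcount=3 -> skip
r=36=100100 popcount=2 -> skip
r=37=100101 popcount=3 -> skip
r=38=100110 popcount=3 -> skip
r=39=100111 popcount=4 -> skip
r=40=101000 popcount=2 -> skip
r=41=101001 popcount=3 -> skip
r=42=101010 popcount=3 -> skip
r=43=101011 popcount=4 -> skip
r=44=101100 popcount=3 -> skip
r=45=101101 popcount=4 -> skip
r=46=101110 popcount=4 -> skip
r=47=101111 popcount=5 -> skip
r=48=110000 popcount=2 -> skip
r=49=110001 popcount=3 -> skip
r=50=110010 popcount=3 -> skip
r=51=110011 popcount=4 -> skip
r=52=110100 popcount=3 -> skip
Kept rows: 16 32

Answer: 16 32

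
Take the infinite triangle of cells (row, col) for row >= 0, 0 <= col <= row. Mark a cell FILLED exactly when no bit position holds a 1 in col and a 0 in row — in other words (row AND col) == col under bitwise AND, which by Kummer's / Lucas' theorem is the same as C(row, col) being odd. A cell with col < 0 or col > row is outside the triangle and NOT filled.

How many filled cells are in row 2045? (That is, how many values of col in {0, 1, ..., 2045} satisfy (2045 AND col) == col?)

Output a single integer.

Answer: 1024

Derivation:
2045 in binary = 11111111101
popcount(2045) = number of 1-bits in 11111111101 = 10
A col c satisfies (2045 AND c) == c iff every set bit of c is also set in 2045; each of the 10 set bits of 2045 can independently be on or off in c.
count = 2^10 = 1024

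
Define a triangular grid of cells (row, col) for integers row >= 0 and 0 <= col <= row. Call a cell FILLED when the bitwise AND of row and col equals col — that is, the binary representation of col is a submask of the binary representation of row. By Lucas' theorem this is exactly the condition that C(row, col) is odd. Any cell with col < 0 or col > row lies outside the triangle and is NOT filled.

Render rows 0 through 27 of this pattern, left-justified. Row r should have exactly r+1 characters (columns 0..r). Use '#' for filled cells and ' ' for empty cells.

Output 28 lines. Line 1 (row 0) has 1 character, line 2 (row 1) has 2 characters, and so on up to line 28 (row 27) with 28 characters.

Answer: #
##
# #
####
#   #
##  ##
# # # #
########
#       #
##      ##
# #     # #
####    ####
#   #   #   #
##  ##  ##  ##
# # # # # # # #
################
#               #
##              ##
# #             # #
####            ####
#   #           #   #
##  ##          ##  ##
# # # #         # # # #
########        ########
#       #       #       #
##      ##      ##      ##
# #     # #     # #     # #
####    ####    ####    ####

Derivation:
r0=0: #
r1=1: ##
r2=10: # #
r3=11: ####
r4=100: #   #
r5=101: ##  ##
r6=110: # # # #
r7=111: ########
r8=1000: #       #
r9=1001: ##      ##
r10=1010: # #     # #
r11=1011: ####    ####
r12=1100: #   #   #   #
r13=1101: ##  ##  ##  ##
r14=1110: # # # # # # # #
r15=1111: ################
r16=10000: #               #
r17=10001: ##              ##
r18=10010: # #             # #
r19=10011: ####            ####
r20=10100: #   #           #   #
r21=10101: ##  ##          ##  ##
r22=10110: # # # #         # # # #
r23=10111: ########        ########
r24=11000: #       #       #       #
r25=11001: ##      ##      ##      ##
r26=11010: # #     # #     # #     # #
r27=11011: ####    ####    ####    ####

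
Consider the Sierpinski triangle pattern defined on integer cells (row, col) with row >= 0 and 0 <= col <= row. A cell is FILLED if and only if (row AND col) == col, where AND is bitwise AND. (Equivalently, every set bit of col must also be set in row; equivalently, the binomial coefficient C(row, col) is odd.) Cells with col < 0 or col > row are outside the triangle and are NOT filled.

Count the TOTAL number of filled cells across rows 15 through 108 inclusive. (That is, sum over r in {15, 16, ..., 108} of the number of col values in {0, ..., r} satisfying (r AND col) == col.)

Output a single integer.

Answer: 1346

Derivation:
r15=1111 pc4: +16 =16
r16=10000 pc1: +2 =18
r17=10001 pc2: +4 =22
r18=10010 pc2: +4 =26
r19=10011 pc3: +8 =34
r20=10100 pc2: +4 =38
r21=10101 pc3: +8 =46
r22=10110 pc3: +8 =54
r23=10111 pc4: +16 =70
r24=11000 pc2: +4 =74
r25=11001 pc3: +8 =82
r26=11010 pc3: +8 =90
r27=11011 pc4: +16 =106
r28=11100 pc3: +8 =114
r29=11101 pc4: +16 =130
r30=11110 pc4: +16 =146
r31=11111 pc5: +32 =178
r32=100000 pc1: +2 =180
r33=100001 pc2: +4 =184
r34=100010 pc2: +4 =188
r35=100011 pc3: +8 =196
r36=100100 pc2: +4 =200
r37=100101 pc3: +8 =208
r38=100110 pc3: +8 =216
r39=100111 pc4: +16 =232
r40=101000 pc2: +4 =236
r41=101001 pc3: +8 =244
r42=101010 pc3: +8 =252
r43=101011 pc4: +16 =268
r44=101100 pc3: +8 =276
r45=101101 pc4: +16 =292
r46=101110 pc4: +16 =308
r47=101111 pc5: +32 =340
r48=110000 pc2: +4 =344
r49=110001 pc3: +8 =352
r50=110010 pc3: +8 =360
r51=110011 pc4: +16 =376
r52=110100 pc3: +8 =384
r53=110101 pc4: +16 =400
r54=110110 pc4: +16 =416
r55=110111 pc5: +32 =448
r56=111000 pc3: +8 =456
r57=111001 pc4: +16 =472
r58=111010 pc4: +16 =488
r59=111011 pc5: +32 =520
r60=111100 pc4: +16 =536
r61=111101 pc5: +32 =568
r62=111110 pc5: +32 =600
r63=111111 pc6: +64 =664
r64=1000000 pc1: +2 =666
r65=1000001 pc2: +4 =670
r66=1000010 pc2: +4 =674
r67=1000011 pc3: +8 =682
r68=1000100 pc2: +4 =686
r69=1000101 pc3: +8 =694
r70=1000110 pc3: +8 =702
r71=1000111 pc4: +16 =718
r72=1001000 pc2: +4 =722
r73=1001001 pc3: +8 =730
r74=1001010 pc3: +8 =738
r75=1001011 pc4: +16 =754
r76=1001100 pc3: +8 =762
r77=1001101 pc4: +16 =778
r78=1001110 pc4: +16 =794
r79=1001111 pc5: +32 =826
r80=1010000 pc2: +4 =830
r81=1010001 pc3: +8 =838
r82=1010010 pc3: +8 =846
r83=1010011 pc4: +16 =862
r84=1010100 pc3: +8 =870
r85=1010101 pc4: +16 =886
r86=1010110 pc4: +16 =902
r87=1010111 pc5: +32 =934
r88=1011000 pc3: +8 =942
r89=1011001 pc4: +16 =958
r90=1011010 pc4: +16 =974
r91=1011011 pc5: +32 =1006
r92=1011100 pc4: +16 =1022
r93=1011101 pc5: +32 =1054
r94=1011110 pc5: +32 =1086
r95=1011111 pc6: +64 =1150
r96=1100000 pc2: +4 =1154
r97=1100001 pc3: +8 =1162
r98=1100010 pc3: +8 =1170
r99=1100011 pc4: +16 =1186
r100=1100100 pc3: +8 =1194
r101=1100101 pc4: +16 =1210
r102=1100110 pc4: +16 =1226
r103=1100111 pc5: +32 =1258
r104=1101000 pc3: +8 =1266
r105=1101001 pc4: +16 =1282
r106=1101010 pc4: +16 =1298
r107=1101011 pc5: +32 =1330
r108=1101100 pc4: +16 =1346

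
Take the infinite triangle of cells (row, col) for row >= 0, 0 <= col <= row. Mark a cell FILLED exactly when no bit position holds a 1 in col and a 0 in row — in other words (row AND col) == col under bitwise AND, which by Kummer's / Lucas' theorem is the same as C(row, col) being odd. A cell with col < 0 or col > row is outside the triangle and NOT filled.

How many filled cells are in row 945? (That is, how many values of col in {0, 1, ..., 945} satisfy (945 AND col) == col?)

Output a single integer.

945 in binary = 1110110001
popcount(945) = number of 1-bits in 1110110001 = 6
A col c satisfies (945 AND c) == c iff every set bit of c is also set in 945; each of the 6 set bits of 945 can independently be on or off in c.
count = 2^6 = 64

Answer: 64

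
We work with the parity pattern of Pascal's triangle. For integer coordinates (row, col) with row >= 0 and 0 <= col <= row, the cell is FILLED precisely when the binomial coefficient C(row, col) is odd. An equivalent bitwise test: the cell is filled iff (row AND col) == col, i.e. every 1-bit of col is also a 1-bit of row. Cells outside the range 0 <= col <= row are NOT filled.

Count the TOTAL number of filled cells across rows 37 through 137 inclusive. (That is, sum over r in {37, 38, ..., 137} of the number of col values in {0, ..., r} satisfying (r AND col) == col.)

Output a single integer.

Answer: 1988

Derivation:
r37=100101 pc3: +8 =8
r38=100110 pc3: +8 =16
r39=100111 pc4: +16 =32
r40=101000 pc2: +4 =36
r41=101001 pc3: +8 =44
r42=101010 pc3: +8 =52
r43=101011 pc4: +16 =68
r44=101100 pc3: +8 =76
r45=101101 pc4: +16 =92
r46=101110 pc4: +16 =108
r47=101111 pc5: +32 =140
r48=110000 pc2: +4 =144
r49=110001 pc3: +8 =152
r50=110010 pc3: +8 =160
r51=110011 pc4: +16 =176
r52=110100 pc3: +8 =184
r53=110101 pc4: +16 =200
r54=110110 pc4: +16 =216
r55=110111 pc5: +32 =248
r56=111000 pc3: +8 =256
r57=111001 pc4: +16 =272
r58=111010 pc4: +16 =288
r59=111011 pc5: +32 =320
r60=111100 pc4: +16 =336
r61=111101 pc5: +32 =368
r62=111110 pc5: +32 =400
r63=111111 pc6: +64 =464
r64=1000000 pc1: +2 =466
r65=1000001 pc2: +4 =470
r66=1000010 pc2: +4 =474
r67=1000011 pc3: +8 =482
r68=1000100 pc2: +4 =486
r69=1000101 pc3: +8 =494
r70=1000110 pc3: +8 =502
r71=1000111 pc4: +16 =518
r72=1001000 pc2: +4 =522
r73=1001001 pc3: +8 =530
r74=1001010 pc3: +8 =538
r75=1001011 pc4: +16 =554
r76=1001100 pc3: +8 =562
r77=1001101 pc4: +16 =578
r78=1001110 pc4: +16 =594
r79=1001111 pc5: +32 =626
r80=1010000 pc2: +4 =630
r81=1010001 pc3: +8 =638
r82=1010010 pc3: +8 =646
r83=1010011 pc4: +16 =662
r84=1010100 pc3: +8 =670
r85=1010101 pc4: +16 =686
r86=1010110 pc4: +16 =702
r87=1010111 pc5: +32 =734
r88=1011000 pc3: +8 =742
r89=1011001 pc4: +16 =758
r90=1011010 pc4: +16 =774
r91=1011011 pc5: +32 =806
r92=1011100 pc4: +16 =822
r93=1011101 pc5: +32 =854
r94=1011110 pc5: +32 =886
r95=1011111 pc6: +64 =950
r96=1100000 pc2: +4 =954
r97=1100001 pc3: +8 =962
r98=1100010 pc3: +8 =970
r99=1100011 pc4: +16 =986
r100=1100100 pc3: +8 =994
r101=1100101 pc4: +16 =1010
r102=1100110 pc4: +16 =1026
r103=1100111 pc5: +32 =1058
r104=1101000 pc3: +8 =1066
r105=1101001 pc4: +16 =1082
r106=1101010 pc4: +16 =1098
r107=1101011 pc5: +32 =1130
r108=1101100 pc4: +16 =1146
r109=1101101 pc5: +32 =1178
r110=1101110 pc5: +32 =1210
r111=1101111 pc6: +64 =1274
r112=1110000 pc3: +8 =1282
r113=1110001 pc4: +16 =1298
r114=1110010 pc4: +16 =1314
r115=1110011 pc5: +32 =1346
r116=1110100 pc4: +16 =1362
r117=1110101 pc5: +32 =1394
r118=1110110 pc5: +32 =1426
r119=1110111 pc6: +64 =1490
r120=1111000 pc4: +16 =1506
r121=1111001 pc5: +32 =1538
r122=1111010 pc5: +32 =1570
r123=1111011 pc6: +64 =1634
r124=1111100 pc5: +32 =1666
r125=1111101 pc6: +64 =1730
r126=1111110 pc6: +64 =1794
r127=1111111 pc7: +128 =1922
r128=10000000 pc1: +2 =1924
r129=10000001 pc2: +4 =1928
r130=10000010 pc2: +4 =1932
r131=10000011 pc3: +8 =1940
r132=10000100 pc2: +4 =1944
r133=10000101 pc3: +8 =1952
r134=10000110 pc3: +8 =1960
r135=10000111 pc4: +16 =1976
r136=10001000 pc2: +4 =1980
r137=10001001 pc3: +8 =1988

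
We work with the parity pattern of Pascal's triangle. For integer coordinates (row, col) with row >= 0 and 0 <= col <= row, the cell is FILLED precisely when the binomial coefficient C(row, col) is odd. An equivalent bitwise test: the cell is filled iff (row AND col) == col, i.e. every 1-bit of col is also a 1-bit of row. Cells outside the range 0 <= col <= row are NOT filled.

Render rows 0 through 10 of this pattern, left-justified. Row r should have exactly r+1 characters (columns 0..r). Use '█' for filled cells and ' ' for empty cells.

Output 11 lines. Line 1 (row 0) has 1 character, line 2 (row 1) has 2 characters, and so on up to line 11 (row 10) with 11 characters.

r0=0: █
r1=1: ██
r2=10: █ █
r3=11: ████
r4=100: █   █
r5=101: ██  ██
r6=110: █ █ █ █
r7=111: ████████
r8=1000: █       █
r9=1001: ██      ██
r10=1010: █ █     █ █

Answer: █
██
█ █
████
█   █
██  ██
█ █ █ █
████████
█       █
██      ██
█ █     █ █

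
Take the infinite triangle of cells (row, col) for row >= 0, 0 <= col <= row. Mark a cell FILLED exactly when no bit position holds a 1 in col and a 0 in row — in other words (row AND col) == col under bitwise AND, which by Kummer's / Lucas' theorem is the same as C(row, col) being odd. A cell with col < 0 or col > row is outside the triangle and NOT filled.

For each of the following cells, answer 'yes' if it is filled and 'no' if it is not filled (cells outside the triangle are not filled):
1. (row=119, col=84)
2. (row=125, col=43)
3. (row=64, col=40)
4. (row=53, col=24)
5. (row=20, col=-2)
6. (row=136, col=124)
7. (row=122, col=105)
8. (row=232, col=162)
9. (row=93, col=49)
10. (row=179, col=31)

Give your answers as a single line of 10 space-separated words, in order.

Answer: yes no no no no no no no no no

Derivation:
(119,84): row=0b1110111, col=0b1010100, row AND col = 0b1010100 = 84; 84 == 84 -> filled
(125,43): row=0b1111101, col=0b101011, row AND col = 0b101001 = 41; 41 != 43 -> empty
(64,40): row=0b1000000, col=0b101000, row AND col = 0b0 = 0; 0 != 40 -> empty
(53,24): row=0b110101, col=0b11000, row AND col = 0b10000 = 16; 16 != 24 -> empty
(20,-2): col outside [0, 20] -> not filled
(136,124): row=0b10001000, col=0b1111100, row AND col = 0b1000 = 8; 8 != 124 -> empty
(122,105): row=0b1111010, col=0b1101001, row AND col = 0b1101000 = 104; 104 != 105 -> empty
(232,162): row=0b11101000, col=0b10100010, row AND col = 0b10100000 = 160; 160 != 162 -> empty
(93,49): row=0b1011101, col=0b110001, row AND col = 0b10001 = 17; 17 != 49 -> empty
(179,31): row=0b10110011, col=0b11111, row AND col = 0b10011 = 19; 19 != 31 -> empty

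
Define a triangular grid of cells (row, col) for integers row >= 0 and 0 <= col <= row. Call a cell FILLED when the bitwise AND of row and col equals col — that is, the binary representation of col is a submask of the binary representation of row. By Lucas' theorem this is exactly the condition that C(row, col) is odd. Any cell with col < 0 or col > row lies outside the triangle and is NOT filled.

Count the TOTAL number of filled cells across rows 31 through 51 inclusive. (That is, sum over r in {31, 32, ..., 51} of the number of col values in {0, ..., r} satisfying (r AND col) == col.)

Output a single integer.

r31=11111 pc5: +32 =32
r32=100000 pc1: +2 =34
r33=100001 pc2: +4 =38
r34=100010 pc2: +4 =42
r35=100011 pc3: +8 =50
r36=100100 pc2: +4 =54
r37=100101 pc3: +8 =62
r38=100110 pc3: +8 =70
r39=100111 pc4: +16 =86
r40=101000 pc2: +4 =90
r41=101001 pc3: +8 =98
r42=101010 pc3: +8 =106
r43=101011 pc4: +16 =122
r44=101100 pc3: +8 =130
r45=101101 pc4: +16 =146
r46=101110 pc4: +16 =162
r47=101111 pc5: +32 =194
r48=110000 pc2: +4 =198
r49=110001 pc3: +8 =206
r50=110010 pc3: +8 =214
r51=110011 pc4: +16 =230

Answer: 230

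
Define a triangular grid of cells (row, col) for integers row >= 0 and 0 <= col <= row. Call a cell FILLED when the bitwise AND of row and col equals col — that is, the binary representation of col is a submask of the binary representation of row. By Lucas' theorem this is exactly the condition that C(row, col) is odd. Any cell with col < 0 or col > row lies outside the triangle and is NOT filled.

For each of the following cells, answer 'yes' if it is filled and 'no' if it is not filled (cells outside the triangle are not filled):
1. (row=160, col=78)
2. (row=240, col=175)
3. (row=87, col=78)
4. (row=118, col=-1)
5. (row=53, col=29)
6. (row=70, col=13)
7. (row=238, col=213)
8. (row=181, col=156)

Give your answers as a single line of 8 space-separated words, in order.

(160,78): row=0b10100000, col=0b1001110, row AND col = 0b0 = 0; 0 != 78 -> empty
(240,175): row=0b11110000, col=0b10101111, row AND col = 0b10100000 = 160; 160 != 175 -> empty
(87,78): row=0b1010111, col=0b1001110, row AND col = 0b1000110 = 70; 70 != 78 -> empty
(118,-1): col outside [0, 118] -> not filled
(53,29): row=0b110101, col=0b11101, row AND col = 0b10101 = 21; 21 != 29 -> empty
(70,13): row=0b1000110, col=0b1101, row AND col = 0b100 = 4; 4 != 13 -> empty
(238,213): row=0b11101110, col=0b11010101, row AND col = 0b11000100 = 196; 196 != 213 -> empty
(181,156): row=0b10110101, col=0b10011100, row AND col = 0b10010100 = 148; 148 != 156 -> empty

Answer: no no no no no no no no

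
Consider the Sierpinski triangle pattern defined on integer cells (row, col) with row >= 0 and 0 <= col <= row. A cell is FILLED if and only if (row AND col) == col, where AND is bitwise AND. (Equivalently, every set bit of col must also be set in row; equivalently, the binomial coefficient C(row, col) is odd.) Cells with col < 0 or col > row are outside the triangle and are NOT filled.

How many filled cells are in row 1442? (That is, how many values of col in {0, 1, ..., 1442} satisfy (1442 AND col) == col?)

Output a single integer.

1442 in binary = 10110100010
popcount(1442) = number of 1-bits in 10110100010 = 5
A col c satisfies (1442 AND c) == c iff every set bit of c is also set in 1442; each of the 5 set bits of 1442 can independently be on or off in c.
count = 2^5 = 32

Answer: 32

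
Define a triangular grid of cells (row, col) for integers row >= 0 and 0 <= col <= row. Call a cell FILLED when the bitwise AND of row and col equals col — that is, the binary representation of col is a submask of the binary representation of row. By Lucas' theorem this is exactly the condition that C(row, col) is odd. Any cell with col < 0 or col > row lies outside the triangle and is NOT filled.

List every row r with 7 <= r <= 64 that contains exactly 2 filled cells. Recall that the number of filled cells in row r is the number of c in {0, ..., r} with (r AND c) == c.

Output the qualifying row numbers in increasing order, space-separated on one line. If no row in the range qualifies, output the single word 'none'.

Answer: 8 16 32 64

Derivation:
Row r has 2^popcount(r) filled cells, so we need popcount(r) = log2(2) = 1.
Scan r = 7..64 and keep those with exactly 1 one-bits:
r=7=111 popcount=3 -> skip
r=8=1000 popcount=1 -> KEEP
r=9=1001 popcount=2 -> skip
r=10=1010 popcount=2 -> skip
r=11=1011 popcount=3 -> skip
r=12=1100 popcount=2 -> skip
r=13=1101 popcount=3 -> skip
r=14=1110 popcount=3 -> skip
r=15=1111 popcount=4 -> skip
r=16=10000 popcount=1 -> KEEP
r=17=10001 popcount=2 -> skip
r=18=10010 popcount=2 -> skip
r=19=10011 popcount=3 -> skip
r=20=10100 popcount=2 -> skip
r=21=10101 popcount=3 -> skip
r=22=10110 popcount=3 -> skip
r=23=10111 popcount=4 -> skip
r=24=11000 popcount=2 -> skip
r=25=11001 popcount=3 -> skip
r=26=11010 popcount=3 -> skip
r=27=11011 popcount=4 -> skip
r=28=11100 popcount=3 -> skip
r=29=11101 popcount=4 -> skip
r=30=11110 popcount=4 -> skip
r=31=11111 popcount=5 -> skip
r=32=100000 popcount=1 -> KEEP
r=33=100001 popcount=2 -> skip
r=34=100010 popcount=2 -> skip
r=35=100011 popcount=3 -> skip
r=36=100100 popcount=2 -> skip
r=37=100101 popcount=3 -> skip
r=38=100110 popcount=3 -> skip
r=39=100111 popcount=4 -> skip
r=40=101000 popcount=2 -> skip
r=41=101001 popcount=3 -> skip
r=42=101010 popcount=3 -> skip
r=43=101011 popcount=4 -> skip
r=44=101100 popcount=3 -> skip
r=45=101101 popcount=4 -> skip
r=46=101110 popcount=4 -> skip
r=47=101111 popcount=5 -> skip
r=48=110000 popcount=2 -> skip
r=49=110001 popcount=3 -> skip
r=50=110010 popcount=3 -> skip
r=51=110011 popcount=4 -> skip
r=52=110100 popcount=3 -> skip
r=53=110101 popcount=4 -> skip
r=54=110110 popcount=4 -> skip
r=55=110111 popcount=5 -> skip
r=56=111000 popcount=3 -> skip
r=57=111001 popcount=4 -> skip
r=58=111010 popcount=4 -> skip
r=59=111011 popcount=5 -> skip
r=60=111100 popcount=4 -> skip
r=61=111101 popcount=5 -> skip
r=62=111110 popcount=5 -> skip
r=63=111111 popcount=6 -> skip
r=64=1000000 popcount=1 -> KEEP
Kept rows: 8 16 32 64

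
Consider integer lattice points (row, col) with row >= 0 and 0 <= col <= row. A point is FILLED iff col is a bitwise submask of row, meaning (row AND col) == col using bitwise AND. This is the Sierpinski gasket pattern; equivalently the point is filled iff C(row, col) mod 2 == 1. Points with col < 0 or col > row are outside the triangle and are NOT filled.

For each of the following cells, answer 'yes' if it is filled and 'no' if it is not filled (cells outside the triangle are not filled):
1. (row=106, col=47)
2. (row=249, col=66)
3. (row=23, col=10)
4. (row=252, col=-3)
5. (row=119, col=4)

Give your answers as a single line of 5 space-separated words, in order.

(106,47): row=0b1101010, col=0b101111, row AND col = 0b101010 = 42; 42 != 47 -> empty
(249,66): row=0b11111001, col=0b1000010, row AND col = 0b1000000 = 64; 64 != 66 -> empty
(23,10): row=0b10111, col=0b1010, row AND col = 0b10 = 2; 2 != 10 -> empty
(252,-3): col outside [0, 252] -> not filled
(119,4): row=0b1110111, col=0b100, row AND col = 0b100 = 4; 4 == 4 -> filled

Answer: no no no no yes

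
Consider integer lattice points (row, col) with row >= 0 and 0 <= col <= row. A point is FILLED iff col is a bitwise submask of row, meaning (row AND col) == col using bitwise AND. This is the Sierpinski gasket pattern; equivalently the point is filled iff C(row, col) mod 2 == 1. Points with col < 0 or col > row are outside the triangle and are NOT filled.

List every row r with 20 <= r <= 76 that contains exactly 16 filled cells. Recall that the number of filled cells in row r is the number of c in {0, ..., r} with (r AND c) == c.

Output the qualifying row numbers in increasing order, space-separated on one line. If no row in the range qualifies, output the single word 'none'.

Answer: 23 27 29 30 39 43 45 46 51 53 54 57 58 60 71 75

Derivation:
Row r has 2^popcount(r) filled cells, so we need popcount(r) = log2(16) = 4.
Scan r = 20..76 and keep those with exactly 4 one-bits:
r=20=10100 popcount=2 -> skip
r=21=10101 popcount=3 -> skip
r=22=10110 popcount=3 -> skip
r=23=10111 popcount=4 -> KEEP
r=24=11000 popcount=2 -> skip
r=25=11001 popcount=3 -> skip
r=26=11010 popcount=3 -> skip
r=27=11011 popcount=4 -> KEEP
r=28=11100 popcount=3 -> skip
r=29=11101 popcount=4 -> KEEP
r=30=11110 popcount=4 -> KEEP
r=31=11111 popcount=5 -> skip
r=32=100000 popcount=1 -> skip
r=33=100001 popcount=2 -> skip
r=34=100010 popcount=2 -> skip
r=35=100011 popcount=3 -> skip
r=36=100100 popcount=2 -> skip
r=37=100101 popcount=3 -> skip
r=38=100110 popcount=3 -> skip
r=39=100111 popcount=4 -> KEEP
r=40=101000 popcount=2 -> skip
r=41=101001 popcount=3 -> skip
r=42=101010 popcount=3 -> skip
r=43=101011 popcount=4 -> KEEP
r=44=101100 popcount=3 -> skip
r=45=101101 popcount=4 -> KEEP
r=46=101110 popcount=4 -> KEEP
r=47=101111 popcount=5 -> skip
r=48=110000 popcount=2 -> skip
r=49=110001 popcount=3 -> skip
r=50=110010 popcount=3 -> skip
r=51=110011 popcount=4 -> KEEP
r=52=110100 popcount=3 -> skip
r=53=110101 popcount=4 -> KEEP
r=54=110110 popcount=4 -> KEEP
r=55=110111 popcount=5 -> skip
r=56=111000 popcount=3 -> skip
r=57=111001 popcount=4 -> KEEP
r=58=111010 popcount=4 -> KEEP
r=59=111011 popcount=5 -> skip
r=60=111100 popcount=4 -> KEEP
r=61=111101 popcount=5 -> skip
r=62=111110 popcount=5 -> skip
r=63=111111 popcount=6 -> skip
r=64=1000000 popcount=1 -> skip
r=65=1000001 popcount=2 -> skip
r=66=1000010 popcount=2 -> skip
r=67=1000011 popcount=3 -> skip
r=68=1000100 popcount=2 -> skip
r=69=1000101 popcount=3 -> skip
r=70=1000110 popcount=3 -> skip
r=71=1000111 popcount=4 -> KEEP
r=72=1001000 popcount=2 -> skip
r=73=1001001 popcount=3 -> skip
r=74=1001010 popcount=3 -> skip
r=75=1001011 popcount=4 -> KEEP
r=76=1001100 popcount=3 -> skip
Kept rows: 23 27 29 30 39 43 45 46 51 53 54 57 58 60 71 75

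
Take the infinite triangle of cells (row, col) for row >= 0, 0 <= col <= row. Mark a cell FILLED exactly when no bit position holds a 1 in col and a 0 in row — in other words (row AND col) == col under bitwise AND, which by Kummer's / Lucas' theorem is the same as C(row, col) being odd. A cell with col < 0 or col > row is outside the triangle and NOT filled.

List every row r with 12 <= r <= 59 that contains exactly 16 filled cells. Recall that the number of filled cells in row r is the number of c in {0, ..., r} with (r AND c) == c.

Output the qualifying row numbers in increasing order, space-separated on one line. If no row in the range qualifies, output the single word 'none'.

Row r has 2^popcount(r) filled cells, so we need popcount(r) = log2(16) = 4.
Scan r = 12..59 and keep those with exactly 4 one-bits:
r=12=1100 popcount=2 -> skip
r=13=1101 popcount=3 -> skip
r=14=1110 popcount=3 -> skip
r=15=1111 popcount=4 -> KEEP
r=16=10000 popcount=1 -> skip
r=17=10001 popcount=2 -> skip
r=18=10010 popcount=2 -> skip
r=19=10011 popcount=3 -> skip
r=20=10100 popcount=2 -> skip
r=21=10101 popcount=3 -> skip
r=22=10110 popcount=3 -> skip
r=23=10111 popcount=4 -> KEEP
r=24=11000 popcount=2 -> skip
r=25=11001 popcount=3 -> skip
r=26=11010 popcount=3 -> skip
r=27=11011 popcount=4 -> KEEP
r=28=11100 popcount=3 -> skip
r=29=11101 popcount=4 -> KEEP
r=30=11110 popcount=4 -> KEEP
r=31=11111 popcount=5 -> skip
r=32=100000 popcount=1 -> skip
r=33=100001 popcount=2 -> skip
r=34=100010 popcount=2 -> skip
r=35=100011 popcount=3 -> skip
r=36=100100 popcount=2 -> skip
r=37=100101 popcount=3 -> skip
r=38=100110 popcount=3 -> skip
r=39=100111 popcount=4 -> KEEP
r=40=101000 popcount=2 -> skip
r=41=101001 popcount=3 -> skip
r=42=101010 popcount=3 -> skip
r=43=101011 popcount=4 -> KEEP
r=44=101100 popcount=3 -> skip
r=45=101101 popcount=4 -> KEEP
r=46=101110 popcount=4 -> KEEP
r=47=101111 popcount=5 -> skip
r=48=110000 popcount=2 -> skip
r=49=110001 popcount=3 -> skip
r=50=110010 popcount=3 -> skip
r=51=110011 popcount=4 -> KEEP
r=52=110100 popcount=3 -> skip
r=53=110101 popcount=4 -> KEEP
r=54=110110 popcount=4 -> KEEP
r=55=110111 popcount=5 -> skip
r=56=111000 popcount=3 -> skip
r=57=111001 popcount=4 -> KEEP
r=58=111010 popcount=4 -> KEEP
r=59=111011 popcount=5 -> skip
Kept rows: 15 23 27 29 30 39 43 45 46 51 53 54 57 58

Answer: 15 23 27 29 30 39 43 45 46 51 53 54 57 58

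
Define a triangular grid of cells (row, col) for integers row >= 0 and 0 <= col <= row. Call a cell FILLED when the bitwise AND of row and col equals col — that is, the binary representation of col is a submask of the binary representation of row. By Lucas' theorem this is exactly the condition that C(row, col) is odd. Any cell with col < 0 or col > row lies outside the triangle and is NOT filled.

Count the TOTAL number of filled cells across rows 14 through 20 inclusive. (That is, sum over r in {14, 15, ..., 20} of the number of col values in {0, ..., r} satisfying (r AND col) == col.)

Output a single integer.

r14=1110 pc3: +8 =8
r15=1111 pc4: +16 =24
r16=10000 pc1: +2 =26
r17=10001 pc2: +4 =30
r18=10010 pc2: +4 =34
r19=10011 pc3: +8 =42
r20=10100 pc2: +4 =46

Answer: 46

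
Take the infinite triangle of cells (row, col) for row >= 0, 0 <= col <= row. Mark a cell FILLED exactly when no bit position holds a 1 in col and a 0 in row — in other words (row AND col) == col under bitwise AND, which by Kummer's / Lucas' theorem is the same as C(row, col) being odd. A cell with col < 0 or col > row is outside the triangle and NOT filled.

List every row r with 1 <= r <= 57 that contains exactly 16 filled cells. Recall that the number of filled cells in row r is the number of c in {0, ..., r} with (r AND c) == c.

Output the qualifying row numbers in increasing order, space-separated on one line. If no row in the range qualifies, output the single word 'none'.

Answer: 15 23 27 29 30 39 43 45 46 51 53 54 57

Derivation:
Row r has 2^popcount(r) filled cells, so we need popcount(r) = log2(16) = 4.
Scan r = 1..57 and keep those with exactly 4 one-bits:
r=1=1 popcount=1 -> skip
r=2=10 popcount=1 -> skip
r=3=11 popcount=2 -> skip
r=4=100 popcount=1 -> skip
r=5=101 popcount=2 -> skip
r=6=110 popcount=2 -> skip
r=7=111 popcount=3 -> skip
r=8=1000 popcount=1 -> skip
r=9=1001 popcount=2 -> skip
r=10=1010 popcount=2 -> skip
r=11=1011 popcount=3 -> skip
r=12=1100 popcount=2 -> skip
r=13=1101 popcount=3 -> skip
r=14=1110 popcount=3 -> skip
r=15=1111 popcount=4 -> KEEP
r=16=10000 popcount=1 -> skip
r=17=10001 popcount=2 -> skip
r=18=10010 popcount=2 -> skip
r=19=10011 popcount=3 -> skip
r=20=10100 popcount=2 -> skip
r=21=10101 popcount=3 -> skip
r=22=10110 popcount=3 -> skip
r=23=10111 popcount=4 -> KEEP
r=24=11000 popcount=2 -> skip
r=25=11001 popcount=3 -> skip
r=26=11010 popcount=3 -> skip
r=27=11011 popcount=4 -> KEEP
r=28=11100 popcount=3 -> skip
r=29=11101 popcount=4 -> KEEP
r=30=11110 popcount=4 -> KEEP
r=31=11111 popcount=5 -> skip
r=32=100000 popcount=1 -> skip
r=33=100001 popcount=2 -> skip
r=34=100010 popcount=2 -> skip
r=35=100011 popcount=3 -> skip
r=36=100100 popcount=2 -> skip
r=37=100101 popcount=3 -> skip
r=38=100110 popcount=3 -> skip
r=39=100111 popcount=4 -> KEEP
r=40=101000 popcount=2 -> skip
r=41=101001 popcount=3 -> skip
r=42=101010 popcount=3 -> skip
r=43=101011 popcount=4 -> KEEP
r=44=101100 popcount=3 -> skip
r=45=101101 popcount=4 -> KEEP
r=46=101110 popcount=4 -> KEEP
r=47=101111 popcount=5 -> skip
r=48=110000 popcount=2 -> skip
r=49=110001 popcount=3 -> skip
r=50=110010 popcount=3 -> skip
r=51=110011 popcount=4 -> KEEP
r=52=110100 popcount=3 -> skip
r=53=110101 popcount=4 -> KEEP
r=54=110110 popcount=4 -> KEEP
r=55=110111 popcount=5 -> skip
r=56=111000 popcount=3 -> skip
r=57=111001 popcount=4 -> KEEP
Kept rows: 15 23 27 29 30 39 43 45 46 51 53 54 57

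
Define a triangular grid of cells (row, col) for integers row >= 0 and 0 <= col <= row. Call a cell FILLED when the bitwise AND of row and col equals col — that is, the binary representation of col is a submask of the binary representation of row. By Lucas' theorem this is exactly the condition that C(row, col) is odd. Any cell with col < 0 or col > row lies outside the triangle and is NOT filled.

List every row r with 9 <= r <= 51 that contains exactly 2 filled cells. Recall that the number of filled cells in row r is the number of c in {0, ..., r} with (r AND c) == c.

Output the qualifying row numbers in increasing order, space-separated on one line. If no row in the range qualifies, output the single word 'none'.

Row r has 2^popcount(r) filled cells, so we need popcount(r) = log2(2) = 1.
Scan r = 9..51 and keep those with exactly 1 one-bits:
r=9=1001 popcount=2 -> skip
r=10=1010 popcount=2 -> skip
r=11=1011 popcount=3 -> skip
r=12=1100 popcount=2 -> skip
r=13=1101 popcount=3 -> skip
r=14=1110 popcount=3 -> skip
r=15=1111 popcount=4 -> skip
r=16=10000 popcount=1 -> KEEP
r=17=10001 popcount=2 -> skip
r=18=10010 popcount=2 -> skip
r=19=10011 popcount=3 -> skip
r=20=10100 popcount=2 -> skip
r=21=10101 popcount=3 -> skip
r=22=10110 popcount=3 -> skip
r=23=10111 popcount=4 -> skip
r=24=11000 popcount=2 -> skip
r=25=11001 popcount=3 -> skip
r=26=11010 popcount=3 -> skip
r=27=11011 popcount=4 -> skip
r=28=11100 popcount=3 -> skip
r=29=11101 popcount=4 -> skip
r=30=11110 popcount=4 -> skip
r=31=11111 popcount=5 -> skip
r=32=100000 popcount=1 -> KEEP
r=33=100001 popcount=2 -> skip
r=34=100010 popcount=2 -> skip
r=35=100011 popcount=3 -> skip
r=36=100100 popcount=2 -> skip
r=37=100101 popcount=3 -> skip
r=38=100110 popcount=3 -> skip
r=39=100111 popcount=4 -> skip
r=40=101000 popcount=2 -> skip
r=41=101001 popcount=3 -> skip
r=42=101010 popcount=3 -> skip
r=43=101011 popcount=4 -> skip
r=44=101100 popcount=3 -> skip
r=45=101101 popcount=4 -> skip
r=46=101110 popcount=4 -> skip
r=47=101111 popcount=5 -> skip
r=48=110000 popcount=2 -> skip
r=49=110001 popcount=3 -> skip
r=50=110010 popcount=3 -> skip
r=51=110011 popcount=4 -> skip
Kept rows: 16 32

Answer: 16 32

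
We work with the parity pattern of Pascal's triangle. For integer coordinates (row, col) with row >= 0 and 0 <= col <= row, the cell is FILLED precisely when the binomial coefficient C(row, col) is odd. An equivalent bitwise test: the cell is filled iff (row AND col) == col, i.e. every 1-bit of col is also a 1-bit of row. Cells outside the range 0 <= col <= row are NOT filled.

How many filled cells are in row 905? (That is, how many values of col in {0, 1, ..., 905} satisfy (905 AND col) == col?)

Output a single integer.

905 in binary = 1110001001
popcount(905) = number of 1-bits in 1110001001 = 5
A col c satisfies (905 AND c) == c iff every set bit of c is also set in 905; each of the 5 set bits of 905 can independently be on or off in c.
count = 2^5 = 32

Answer: 32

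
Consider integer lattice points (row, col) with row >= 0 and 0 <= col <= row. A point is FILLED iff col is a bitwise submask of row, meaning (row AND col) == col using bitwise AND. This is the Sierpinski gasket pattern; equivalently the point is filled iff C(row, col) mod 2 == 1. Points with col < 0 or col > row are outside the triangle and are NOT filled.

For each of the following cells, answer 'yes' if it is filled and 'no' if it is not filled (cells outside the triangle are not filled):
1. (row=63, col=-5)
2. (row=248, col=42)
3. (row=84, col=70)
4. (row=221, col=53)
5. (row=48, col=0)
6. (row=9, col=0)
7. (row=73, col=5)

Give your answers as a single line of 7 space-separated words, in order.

(63,-5): col outside [0, 63] -> not filled
(248,42): row=0b11111000, col=0b101010, row AND col = 0b101000 = 40; 40 != 42 -> empty
(84,70): row=0b1010100, col=0b1000110, row AND col = 0b1000100 = 68; 68 != 70 -> empty
(221,53): row=0b11011101, col=0b110101, row AND col = 0b10101 = 21; 21 != 53 -> empty
(48,0): row=0b110000, col=0b0, row AND col = 0b0 = 0; 0 == 0 -> filled
(9,0): row=0b1001, col=0b0, row AND col = 0b0 = 0; 0 == 0 -> filled
(73,5): row=0b1001001, col=0b101, row AND col = 0b1 = 1; 1 != 5 -> empty

Answer: no no no no yes yes no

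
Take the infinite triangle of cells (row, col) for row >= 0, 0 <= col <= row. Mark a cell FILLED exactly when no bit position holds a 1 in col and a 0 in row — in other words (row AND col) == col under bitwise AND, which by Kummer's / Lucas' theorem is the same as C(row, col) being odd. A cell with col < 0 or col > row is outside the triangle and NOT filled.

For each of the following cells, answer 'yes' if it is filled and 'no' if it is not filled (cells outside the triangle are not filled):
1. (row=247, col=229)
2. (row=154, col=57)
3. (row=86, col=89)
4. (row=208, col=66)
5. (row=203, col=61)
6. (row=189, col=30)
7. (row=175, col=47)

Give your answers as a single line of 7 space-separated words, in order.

Answer: yes no no no no no yes

Derivation:
(247,229): row=0b11110111, col=0b11100101, row AND col = 0b11100101 = 229; 229 == 229 -> filled
(154,57): row=0b10011010, col=0b111001, row AND col = 0b11000 = 24; 24 != 57 -> empty
(86,89): col outside [0, 86] -> not filled
(208,66): row=0b11010000, col=0b1000010, row AND col = 0b1000000 = 64; 64 != 66 -> empty
(203,61): row=0b11001011, col=0b111101, row AND col = 0b1001 = 9; 9 != 61 -> empty
(189,30): row=0b10111101, col=0b11110, row AND col = 0b11100 = 28; 28 != 30 -> empty
(175,47): row=0b10101111, col=0b101111, row AND col = 0b101111 = 47; 47 == 47 -> filled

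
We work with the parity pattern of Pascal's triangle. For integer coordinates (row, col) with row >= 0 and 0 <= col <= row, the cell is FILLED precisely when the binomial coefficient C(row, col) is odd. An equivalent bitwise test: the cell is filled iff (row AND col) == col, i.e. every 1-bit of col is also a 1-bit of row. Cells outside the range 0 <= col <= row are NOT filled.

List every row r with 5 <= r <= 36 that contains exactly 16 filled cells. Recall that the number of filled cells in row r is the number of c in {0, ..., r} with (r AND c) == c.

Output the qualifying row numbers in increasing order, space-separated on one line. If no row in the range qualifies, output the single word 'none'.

Answer: 15 23 27 29 30

Derivation:
Row r has 2^popcount(r) filled cells, so we need popcount(r) = log2(16) = 4.
Scan r = 5..36 and keep those with exactly 4 one-bits:
r=5=101 popcount=2 -> skip
r=6=110 popcount=2 -> skip
r=7=111 popcount=3 -> skip
r=8=1000 popcount=1 -> skip
r=9=1001 popcount=2 -> skip
r=10=1010 popcount=2 -> skip
r=11=1011 popcount=3 -> skip
r=12=1100 popcount=2 -> skip
r=13=1101 popcount=3 -> skip
r=14=1110 popcount=3 -> skip
r=15=1111 popcount=4 -> KEEP
r=16=10000 popcount=1 -> skip
r=17=10001 popcount=2 -> skip
r=18=10010 popcount=2 -> skip
r=19=10011 popcount=3 -> skip
r=20=10100 popcount=2 -> skip
r=21=10101 popcount=3 -> skip
r=22=10110 popcount=3 -> skip
r=23=10111 popcount=4 -> KEEP
r=24=11000 popcount=2 -> skip
r=25=11001 popcount=3 -> skip
r=26=11010 popcount=3 -> skip
r=27=11011 popcount=4 -> KEEP
r=28=11100 popcount=3 -> skip
r=29=11101 popcount=4 -> KEEP
r=30=11110 popcount=4 -> KEEP
r=31=11111 popcount=5 -> skip
r=32=100000 popcount=1 -> skip
r=33=100001 popcount=2 -> skip
r=34=100010 popcount=2 -> skip
r=35=100011 popcount=3 -> skip
r=36=100100 popcount=2 -> skip
Kept rows: 15 23 27 29 30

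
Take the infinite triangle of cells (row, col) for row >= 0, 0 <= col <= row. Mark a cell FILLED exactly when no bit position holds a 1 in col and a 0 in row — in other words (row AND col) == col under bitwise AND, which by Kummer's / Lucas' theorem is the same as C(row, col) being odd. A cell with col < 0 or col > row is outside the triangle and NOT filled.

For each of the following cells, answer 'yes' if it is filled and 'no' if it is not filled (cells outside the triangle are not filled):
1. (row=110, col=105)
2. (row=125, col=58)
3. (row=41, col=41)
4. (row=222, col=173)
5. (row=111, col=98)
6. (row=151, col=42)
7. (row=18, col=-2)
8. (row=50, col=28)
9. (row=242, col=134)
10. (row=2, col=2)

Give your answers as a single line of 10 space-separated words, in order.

(110,105): row=0b1101110, col=0b1101001, row AND col = 0b1101000 = 104; 104 != 105 -> empty
(125,58): row=0b1111101, col=0b111010, row AND col = 0b111000 = 56; 56 != 58 -> empty
(41,41): row=0b101001, col=0b101001, row AND col = 0b101001 = 41; 41 == 41 -> filled
(222,173): row=0b11011110, col=0b10101101, row AND col = 0b10001100 = 140; 140 != 173 -> empty
(111,98): row=0b1101111, col=0b1100010, row AND col = 0b1100010 = 98; 98 == 98 -> filled
(151,42): row=0b10010111, col=0b101010, row AND col = 0b10 = 2; 2 != 42 -> empty
(18,-2): col outside [0, 18] -> not filled
(50,28): row=0b110010, col=0b11100, row AND col = 0b10000 = 16; 16 != 28 -> empty
(242,134): row=0b11110010, col=0b10000110, row AND col = 0b10000010 = 130; 130 != 134 -> empty
(2,2): row=0b10, col=0b10, row AND col = 0b10 = 2; 2 == 2 -> filled

Answer: no no yes no yes no no no no yes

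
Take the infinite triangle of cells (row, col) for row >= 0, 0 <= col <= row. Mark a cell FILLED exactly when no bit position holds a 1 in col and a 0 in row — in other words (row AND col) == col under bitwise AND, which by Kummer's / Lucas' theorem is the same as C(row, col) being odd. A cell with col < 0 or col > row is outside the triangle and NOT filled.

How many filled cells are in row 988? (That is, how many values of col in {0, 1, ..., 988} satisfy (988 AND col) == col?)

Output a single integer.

Answer: 128

Derivation:
988 in binary = 1111011100
popcount(988) = number of 1-bits in 1111011100 = 7
A col c satisfies (988 AND c) == c iff every set bit of c is also set in 988; each of the 7 set bits of 988 can independently be on or off in c.
count = 2^7 = 128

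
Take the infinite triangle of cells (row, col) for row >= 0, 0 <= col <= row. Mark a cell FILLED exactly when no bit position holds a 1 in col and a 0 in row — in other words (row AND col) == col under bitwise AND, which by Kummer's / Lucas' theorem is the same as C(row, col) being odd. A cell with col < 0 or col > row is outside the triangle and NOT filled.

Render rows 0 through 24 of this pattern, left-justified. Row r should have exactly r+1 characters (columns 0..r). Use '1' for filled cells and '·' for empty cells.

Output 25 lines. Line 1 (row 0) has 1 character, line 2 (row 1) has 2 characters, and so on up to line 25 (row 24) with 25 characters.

r0=0: 1
r1=1: 11
r2=10: 1·1
r3=11: 1111
r4=100: 1···1
r5=101: 11··11
r6=110: 1·1·1·1
r7=111: 11111111
r8=1000: 1·······1
r9=1001: 11······11
r10=1010: 1·1·····1·1
r11=1011: 1111····1111
r12=1100: 1···1···1···1
r13=1101: 11··11··11··11
r14=1110: 1·1·1·1·1·1·1·1
r15=1111: 1111111111111111
r16=10000: 1···············1
r17=10001: 11··············11
r18=10010: 1·1·············1·1
r19=10011: 1111············1111
r20=10100: 1···1···········1···1
r21=10101: 11··11··········11··11
r22=10110: 1·1·1·1·········1·1·1·1
r23=10111: 11111111········11111111
r24=11000: 1·······1·······1·······1

Answer: 1
11
1·1
1111
1···1
11··11
1·1·1·1
11111111
1·······1
11······11
1·1·····1·1
1111····1111
1···1···1···1
11··11··11··11
1·1·1·1·1·1·1·1
1111111111111111
1···············1
11··············11
1·1·············1·1
1111············1111
1···1···········1···1
11··11··········11··11
1·1·1·1·········1·1·1·1
11111111········11111111
1·······1·······1·······1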